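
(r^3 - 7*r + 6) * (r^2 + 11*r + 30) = r^5 + 11*r^4 + 23*r^3 - 71*r^2 - 144*r + 180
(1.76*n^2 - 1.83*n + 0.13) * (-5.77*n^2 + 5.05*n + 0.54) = -10.1552*n^4 + 19.4471*n^3 - 9.0412*n^2 - 0.3317*n + 0.0702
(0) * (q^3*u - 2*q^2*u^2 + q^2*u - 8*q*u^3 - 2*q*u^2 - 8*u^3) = 0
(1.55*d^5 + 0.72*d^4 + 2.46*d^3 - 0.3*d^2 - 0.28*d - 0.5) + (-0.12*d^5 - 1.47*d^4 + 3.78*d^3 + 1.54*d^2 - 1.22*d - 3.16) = 1.43*d^5 - 0.75*d^4 + 6.24*d^3 + 1.24*d^2 - 1.5*d - 3.66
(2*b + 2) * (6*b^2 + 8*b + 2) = 12*b^3 + 28*b^2 + 20*b + 4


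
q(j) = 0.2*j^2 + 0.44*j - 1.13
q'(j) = 0.4*j + 0.44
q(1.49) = -0.03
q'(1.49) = 1.04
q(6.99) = 11.72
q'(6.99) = 3.24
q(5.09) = 6.29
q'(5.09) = 2.48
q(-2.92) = -0.71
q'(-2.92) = -0.73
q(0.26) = -1.00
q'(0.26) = 0.54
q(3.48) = 2.82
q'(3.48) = 1.83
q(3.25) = 2.41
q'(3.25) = 1.74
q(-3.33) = -0.38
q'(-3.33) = -0.89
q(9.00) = 19.03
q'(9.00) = 4.04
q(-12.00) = 22.39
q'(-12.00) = -4.36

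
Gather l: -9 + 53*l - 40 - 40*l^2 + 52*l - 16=-40*l^2 + 105*l - 65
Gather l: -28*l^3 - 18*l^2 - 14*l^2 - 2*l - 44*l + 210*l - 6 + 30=-28*l^3 - 32*l^2 + 164*l + 24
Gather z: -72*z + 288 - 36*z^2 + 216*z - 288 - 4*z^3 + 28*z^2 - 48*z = -4*z^3 - 8*z^2 + 96*z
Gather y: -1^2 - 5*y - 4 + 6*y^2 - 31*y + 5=6*y^2 - 36*y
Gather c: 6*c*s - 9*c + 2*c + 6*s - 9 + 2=c*(6*s - 7) + 6*s - 7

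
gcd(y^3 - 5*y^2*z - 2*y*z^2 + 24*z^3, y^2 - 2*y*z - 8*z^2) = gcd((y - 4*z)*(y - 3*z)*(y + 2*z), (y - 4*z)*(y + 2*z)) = y^2 - 2*y*z - 8*z^2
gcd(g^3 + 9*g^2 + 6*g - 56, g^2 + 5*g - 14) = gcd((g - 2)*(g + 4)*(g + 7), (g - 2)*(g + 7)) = g^2 + 5*g - 14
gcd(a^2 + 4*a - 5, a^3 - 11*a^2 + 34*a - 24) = a - 1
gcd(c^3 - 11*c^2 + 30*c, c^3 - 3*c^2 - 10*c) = c^2 - 5*c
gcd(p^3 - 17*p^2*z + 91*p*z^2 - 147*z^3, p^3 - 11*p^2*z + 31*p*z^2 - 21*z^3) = p^2 - 10*p*z + 21*z^2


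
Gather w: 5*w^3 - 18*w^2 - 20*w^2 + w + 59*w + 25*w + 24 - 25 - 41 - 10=5*w^3 - 38*w^2 + 85*w - 52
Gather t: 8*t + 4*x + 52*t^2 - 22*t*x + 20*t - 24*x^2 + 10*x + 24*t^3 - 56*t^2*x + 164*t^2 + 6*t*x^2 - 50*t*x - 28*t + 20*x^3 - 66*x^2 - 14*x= 24*t^3 + t^2*(216 - 56*x) + t*(6*x^2 - 72*x) + 20*x^3 - 90*x^2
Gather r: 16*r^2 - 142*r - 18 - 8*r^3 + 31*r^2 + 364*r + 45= -8*r^3 + 47*r^2 + 222*r + 27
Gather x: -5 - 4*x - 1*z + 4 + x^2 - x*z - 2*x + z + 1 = x^2 + x*(-z - 6)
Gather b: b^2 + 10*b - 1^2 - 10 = b^2 + 10*b - 11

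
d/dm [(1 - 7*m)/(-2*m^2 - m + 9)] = (14*m^2 + 7*m - (4*m + 1)*(7*m - 1) - 63)/(2*m^2 + m - 9)^2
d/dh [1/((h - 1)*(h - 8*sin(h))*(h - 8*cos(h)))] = ((1 - h)*(h - 8*sin(h))*(8*sin(h) + 1) + (h - 1)*(h - 8*cos(h))*(8*cos(h) - 1) - (h - 8*sin(h))*(h - 8*cos(h)))/((h - 1)^2*(h - 8*sin(h))^2*(h - 8*cos(h))^2)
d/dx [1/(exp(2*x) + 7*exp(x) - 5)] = (-2*exp(x) - 7)*exp(x)/(exp(2*x) + 7*exp(x) - 5)^2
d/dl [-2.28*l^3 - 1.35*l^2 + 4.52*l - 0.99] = -6.84*l^2 - 2.7*l + 4.52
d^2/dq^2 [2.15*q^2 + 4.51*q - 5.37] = 4.30000000000000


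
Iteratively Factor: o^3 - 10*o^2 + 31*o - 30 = (o - 2)*(o^2 - 8*o + 15) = (o - 3)*(o - 2)*(o - 5)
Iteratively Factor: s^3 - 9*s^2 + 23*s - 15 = (s - 3)*(s^2 - 6*s + 5) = (s - 3)*(s - 1)*(s - 5)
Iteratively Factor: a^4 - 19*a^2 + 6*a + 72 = (a + 4)*(a^3 - 4*a^2 - 3*a + 18) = (a + 2)*(a + 4)*(a^2 - 6*a + 9) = (a - 3)*(a + 2)*(a + 4)*(a - 3)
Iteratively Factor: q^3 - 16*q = (q - 4)*(q^2 + 4*q) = q*(q - 4)*(q + 4)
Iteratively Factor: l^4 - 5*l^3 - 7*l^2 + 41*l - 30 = (l - 1)*(l^3 - 4*l^2 - 11*l + 30) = (l - 5)*(l - 1)*(l^2 + l - 6) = (l - 5)*(l - 2)*(l - 1)*(l + 3)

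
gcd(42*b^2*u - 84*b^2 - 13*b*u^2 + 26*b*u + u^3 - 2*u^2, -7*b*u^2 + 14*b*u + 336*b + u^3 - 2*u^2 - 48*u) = -7*b + u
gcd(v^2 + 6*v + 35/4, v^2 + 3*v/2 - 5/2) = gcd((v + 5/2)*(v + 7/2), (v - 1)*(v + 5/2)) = v + 5/2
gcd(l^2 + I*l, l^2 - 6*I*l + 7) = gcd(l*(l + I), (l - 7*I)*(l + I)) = l + I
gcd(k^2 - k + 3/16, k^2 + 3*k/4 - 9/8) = k - 3/4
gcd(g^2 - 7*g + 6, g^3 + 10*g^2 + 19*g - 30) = g - 1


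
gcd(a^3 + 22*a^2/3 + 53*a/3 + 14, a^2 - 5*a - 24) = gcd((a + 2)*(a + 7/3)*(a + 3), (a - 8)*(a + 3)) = a + 3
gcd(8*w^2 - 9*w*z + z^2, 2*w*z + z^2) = 1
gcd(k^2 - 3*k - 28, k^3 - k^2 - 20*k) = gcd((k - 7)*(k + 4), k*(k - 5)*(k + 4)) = k + 4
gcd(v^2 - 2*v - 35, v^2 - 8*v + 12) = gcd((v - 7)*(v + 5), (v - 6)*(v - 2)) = 1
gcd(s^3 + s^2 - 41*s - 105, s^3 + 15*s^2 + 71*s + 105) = s^2 + 8*s + 15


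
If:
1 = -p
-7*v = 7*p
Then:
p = -1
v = 1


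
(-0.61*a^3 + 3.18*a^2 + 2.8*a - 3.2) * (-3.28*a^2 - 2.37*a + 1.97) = 2.0008*a^5 - 8.9847*a^4 - 17.9223*a^3 + 10.1246*a^2 + 13.1*a - 6.304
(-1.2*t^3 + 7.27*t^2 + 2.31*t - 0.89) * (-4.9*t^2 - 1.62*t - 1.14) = 5.88*t^5 - 33.679*t^4 - 21.7284*t^3 - 7.669*t^2 - 1.1916*t + 1.0146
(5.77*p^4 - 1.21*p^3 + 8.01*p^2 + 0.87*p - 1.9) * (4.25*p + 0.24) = 24.5225*p^5 - 3.7577*p^4 + 33.7521*p^3 + 5.6199*p^2 - 7.8662*p - 0.456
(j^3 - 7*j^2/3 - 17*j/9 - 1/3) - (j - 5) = j^3 - 7*j^2/3 - 26*j/9 + 14/3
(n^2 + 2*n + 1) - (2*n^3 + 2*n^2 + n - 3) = -2*n^3 - n^2 + n + 4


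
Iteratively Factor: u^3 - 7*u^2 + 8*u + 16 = (u + 1)*(u^2 - 8*u + 16) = (u - 4)*(u + 1)*(u - 4)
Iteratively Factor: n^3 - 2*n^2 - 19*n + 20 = (n - 1)*(n^2 - n - 20) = (n - 1)*(n + 4)*(n - 5)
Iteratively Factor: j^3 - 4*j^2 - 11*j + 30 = (j + 3)*(j^2 - 7*j + 10) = (j - 5)*(j + 3)*(j - 2)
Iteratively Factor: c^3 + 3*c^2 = (c)*(c^2 + 3*c) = c*(c + 3)*(c)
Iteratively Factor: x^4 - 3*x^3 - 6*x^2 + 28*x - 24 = (x - 2)*(x^3 - x^2 - 8*x + 12) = (x - 2)*(x + 3)*(x^2 - 4*x + 4) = (x - 2)^2*(x + 3)*(x - 2)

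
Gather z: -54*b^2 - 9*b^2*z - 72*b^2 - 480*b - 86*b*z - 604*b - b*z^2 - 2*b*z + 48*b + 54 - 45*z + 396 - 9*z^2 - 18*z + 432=-126*b^2 - 1036*b + z^2*(-b - 9) + z*(-9*b^2 - 88*b - 63) + 882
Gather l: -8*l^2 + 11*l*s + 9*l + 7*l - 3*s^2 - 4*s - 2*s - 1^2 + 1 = -8*l^2 + l*(11*s + 16) - 3*s^2 - 6*s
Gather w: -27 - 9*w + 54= 27 - 9*w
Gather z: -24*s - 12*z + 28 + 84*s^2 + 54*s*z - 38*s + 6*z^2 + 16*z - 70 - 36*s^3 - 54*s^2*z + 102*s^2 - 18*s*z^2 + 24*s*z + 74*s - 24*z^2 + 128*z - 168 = -36*s^3 + 186*s^2 + 12*s + z^2*(-18*s - 18) + z*(-54*s^2 + 78*s + 132) - 210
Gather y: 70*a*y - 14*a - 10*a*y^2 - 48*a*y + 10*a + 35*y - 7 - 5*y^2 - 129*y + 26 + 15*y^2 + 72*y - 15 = -4*a + y^2*(10 - 10*a) + y*(22*a - 22) + 4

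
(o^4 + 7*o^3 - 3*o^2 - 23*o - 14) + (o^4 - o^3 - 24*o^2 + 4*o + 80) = 2*o^4 + 6*o^3 - 27*o^2 - 19*o + 66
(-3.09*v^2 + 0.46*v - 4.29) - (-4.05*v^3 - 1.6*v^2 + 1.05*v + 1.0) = 4.05*v^3 - 1.49*v^2 - 0.59*v - 5.29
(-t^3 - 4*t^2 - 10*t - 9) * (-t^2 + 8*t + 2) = t^5 - 4*t^4 - 24*t^3 - 79*t^2 - 92*t - 18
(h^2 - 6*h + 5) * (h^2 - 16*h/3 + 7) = h^4 - 34*h^3/3 + 44*h^2 - 206*h/3 + 35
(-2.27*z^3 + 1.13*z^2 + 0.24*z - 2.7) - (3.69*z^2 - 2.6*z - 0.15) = -2.27*z^3 - 2.56*z^2 + 2.84*z - 2.55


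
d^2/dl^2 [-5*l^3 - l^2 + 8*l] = -30*l - 2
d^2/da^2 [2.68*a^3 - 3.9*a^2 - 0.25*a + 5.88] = 16.08*a - 7.8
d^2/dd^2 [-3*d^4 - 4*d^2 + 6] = -36*d^2 - 8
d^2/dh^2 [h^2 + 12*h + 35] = 2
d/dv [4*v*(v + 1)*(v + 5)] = 12*v^2 + 48*v + 20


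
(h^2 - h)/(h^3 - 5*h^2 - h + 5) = h/(h^2 - 4*h - 5)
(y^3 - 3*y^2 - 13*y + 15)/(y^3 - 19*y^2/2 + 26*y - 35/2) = 2*(y + 3)/(2*y - 7)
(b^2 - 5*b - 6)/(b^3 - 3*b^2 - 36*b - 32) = (b - 6)/(b^2 - 4*b - 32)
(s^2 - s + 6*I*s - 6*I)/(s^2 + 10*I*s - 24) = (s - 1)/(s + 4*I)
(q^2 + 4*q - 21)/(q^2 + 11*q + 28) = (q - 3)/(q + 4)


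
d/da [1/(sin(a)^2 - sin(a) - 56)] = (1 - 2*sin(a))*cos(a)/(sin(a) + cos(a)^2 + 55)^2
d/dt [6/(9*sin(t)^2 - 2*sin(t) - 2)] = 12*(1 - 9*sin(t))*cos(t)/(-9*sin(t)^2 + 2*sin(t) + 2)^2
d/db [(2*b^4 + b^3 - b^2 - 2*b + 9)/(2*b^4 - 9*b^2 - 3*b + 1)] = (-2*b^6 - 32*b^5 - 15*b^4 - 70*b^3 - 12*b^2 + 160*b + 25)/(4*b^8 - 36*b^6 - 12*b^5 + 85*b^4 + 54*b^3 - 9*b^2 - 6*b + 1)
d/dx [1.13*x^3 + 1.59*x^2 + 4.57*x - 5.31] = 3.39*x^2 + 3.18*x + 4.57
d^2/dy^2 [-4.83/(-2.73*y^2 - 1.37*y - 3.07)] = (-71.995014*y^2 - 36.129366*y + 4.83*(5.46*y + 1.37)*(10.92*y + 2.74) - 80.961426)/(2.73*y^2 + 1.37*y + 3.07)^3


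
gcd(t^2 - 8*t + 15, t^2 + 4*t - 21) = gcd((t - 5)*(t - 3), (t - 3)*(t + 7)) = t - 3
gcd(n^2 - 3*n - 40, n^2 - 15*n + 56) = n - 8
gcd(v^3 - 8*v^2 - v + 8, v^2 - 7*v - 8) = v^2 - 7*v - 8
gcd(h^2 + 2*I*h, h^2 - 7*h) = h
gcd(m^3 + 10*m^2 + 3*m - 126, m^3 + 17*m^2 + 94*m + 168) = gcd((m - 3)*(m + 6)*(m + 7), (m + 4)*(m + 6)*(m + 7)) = m^2 + 13*m + 42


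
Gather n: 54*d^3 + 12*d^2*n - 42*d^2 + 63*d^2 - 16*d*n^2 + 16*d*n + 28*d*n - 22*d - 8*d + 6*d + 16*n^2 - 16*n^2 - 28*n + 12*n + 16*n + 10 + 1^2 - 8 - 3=54*d^3 + 21*d^2 - 16*d*n^2 - 24*d + n*(12*d^2 + 44*d)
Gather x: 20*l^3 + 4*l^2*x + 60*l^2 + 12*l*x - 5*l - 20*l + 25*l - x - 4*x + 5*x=20*l^3 + 60*l^2 + x*(4*l^2 + 12*l)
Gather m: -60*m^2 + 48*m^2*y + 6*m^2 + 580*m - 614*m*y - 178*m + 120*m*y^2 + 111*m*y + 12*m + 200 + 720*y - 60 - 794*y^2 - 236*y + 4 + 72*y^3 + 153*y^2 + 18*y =m^2*(48*y - 54) + m*(120*y^2 - 503*y + 414) + 72*y^3 - 641*y^2 + 502*y + 144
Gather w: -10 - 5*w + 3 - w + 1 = -6*w - 6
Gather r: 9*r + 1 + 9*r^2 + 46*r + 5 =9*r^2 + 55*r + 6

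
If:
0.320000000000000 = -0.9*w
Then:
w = -0.36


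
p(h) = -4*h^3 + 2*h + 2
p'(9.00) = -970.00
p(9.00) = -2896.00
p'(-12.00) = -1726.00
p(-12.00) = 6890.00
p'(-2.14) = -52.96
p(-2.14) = 36.92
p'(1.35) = -19.87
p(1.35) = -5.14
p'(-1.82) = -37.75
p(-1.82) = 22.47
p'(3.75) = -166.75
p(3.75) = -201.44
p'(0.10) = 1.88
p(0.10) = 2.20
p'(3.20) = -120.88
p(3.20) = -122.67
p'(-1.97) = -44.57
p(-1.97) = 28.64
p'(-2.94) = -101.72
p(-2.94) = 97.77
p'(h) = 2 - 12*h^2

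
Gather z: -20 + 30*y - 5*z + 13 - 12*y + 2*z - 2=18*y - 3*z - 9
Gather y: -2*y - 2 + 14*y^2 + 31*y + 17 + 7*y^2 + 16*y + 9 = 21*y^2 + 45*y + 24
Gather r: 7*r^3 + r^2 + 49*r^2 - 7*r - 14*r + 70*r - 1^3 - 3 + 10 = 7*r^3 + 50*r^2 + 49*r + 6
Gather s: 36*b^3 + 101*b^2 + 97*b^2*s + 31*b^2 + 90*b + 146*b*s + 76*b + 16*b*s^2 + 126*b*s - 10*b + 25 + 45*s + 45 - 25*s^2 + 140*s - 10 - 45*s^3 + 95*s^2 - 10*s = 36*b^3 + 132*b^2 + 156*b - 45*s^3 + s^2*(16*b + 70) + s*(97*b^2 + 272*b + 175) + 60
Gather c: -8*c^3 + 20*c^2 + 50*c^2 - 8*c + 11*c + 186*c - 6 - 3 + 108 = -8*c^3 + 70*c^2 + 189*c + 99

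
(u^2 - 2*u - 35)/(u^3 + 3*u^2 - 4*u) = (u^2 - 2*u - 35)/(u*(u^2 + 3*u - 4))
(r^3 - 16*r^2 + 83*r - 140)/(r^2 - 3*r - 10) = (r^2 - 11*r + 28)/(r + 2)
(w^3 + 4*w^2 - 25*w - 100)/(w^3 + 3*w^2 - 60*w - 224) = (w^2 - 25)/(w^2 - w - 56)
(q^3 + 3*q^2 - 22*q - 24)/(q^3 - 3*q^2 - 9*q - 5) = (q^2 + 2*q - 24)/(q^2 - 4*q - 5)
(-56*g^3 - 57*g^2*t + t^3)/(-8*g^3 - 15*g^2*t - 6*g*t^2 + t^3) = (7*g + t)/(g + t)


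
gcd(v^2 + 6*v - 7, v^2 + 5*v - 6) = v - 1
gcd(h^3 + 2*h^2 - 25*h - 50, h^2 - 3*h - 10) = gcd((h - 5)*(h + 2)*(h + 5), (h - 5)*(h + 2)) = h^2 - 3*h - 10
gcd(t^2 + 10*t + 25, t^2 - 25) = t + 5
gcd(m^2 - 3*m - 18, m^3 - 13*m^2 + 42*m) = m - 6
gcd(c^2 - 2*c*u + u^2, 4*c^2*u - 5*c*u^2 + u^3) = -c + u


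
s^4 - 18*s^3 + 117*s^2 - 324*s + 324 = (s - 6)^2*(s - 3)^2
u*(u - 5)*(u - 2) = u^3 - 7*u^2 + 10*u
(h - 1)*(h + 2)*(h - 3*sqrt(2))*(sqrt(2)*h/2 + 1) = sqrt(2)*h^4/2 - 2*h^3 + sqrt(2)*h^3/2 - 4*sqrt(2)*h^2 - 2*h^2 - 3*sqrt(2)*h + 4*h + 6*sqrt(2)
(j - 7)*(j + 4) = j^2 - 3*j - 28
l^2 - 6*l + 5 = (l - 5)*(l - 1)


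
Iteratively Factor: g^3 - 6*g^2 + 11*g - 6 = (g - 3)*(g^2 - 3*g + 2) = (g - 3)*(g - 2)*(g - 1)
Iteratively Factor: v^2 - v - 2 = (v - 2)*(v + 1)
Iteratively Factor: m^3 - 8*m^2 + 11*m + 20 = (m - 5)*(m^2 - 3*m - 4) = (m - 5)*(m + 1)*(m - 4)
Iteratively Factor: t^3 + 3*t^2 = (t)*(t^2 + 3*t) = t^2*(t + 3)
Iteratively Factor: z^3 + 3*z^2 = (z)*(z^2 + 3*z) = z*(z + 3)*(z)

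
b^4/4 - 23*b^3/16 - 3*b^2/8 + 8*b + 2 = (b/4 + 1/2)*(b - 4)^2*(b + 1/4)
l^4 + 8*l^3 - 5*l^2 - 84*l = l*(l - 3)*(l + 4)*(l + 7)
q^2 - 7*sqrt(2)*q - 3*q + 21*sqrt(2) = (q - 3)*(q - 7*sqrt(2))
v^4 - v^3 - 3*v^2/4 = v^2*(v - 3/2)*(v + 1/2)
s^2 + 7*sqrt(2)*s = s*(s + 7*sqrt(2))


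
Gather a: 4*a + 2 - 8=4*a - 6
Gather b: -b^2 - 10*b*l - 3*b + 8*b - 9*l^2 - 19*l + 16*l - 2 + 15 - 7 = -b^2 + b*(5 - 10*l) - 9*l^2 - 3*l + 6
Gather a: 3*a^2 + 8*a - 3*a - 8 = 3*a^2 + 5*a - 8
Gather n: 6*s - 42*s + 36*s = 0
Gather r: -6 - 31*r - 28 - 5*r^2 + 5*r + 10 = -5*r^2 - 26*r - 24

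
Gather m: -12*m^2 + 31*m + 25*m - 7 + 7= -12*m^2 + 56*m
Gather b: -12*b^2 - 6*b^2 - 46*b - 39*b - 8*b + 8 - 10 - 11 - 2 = -18*b^2 - 93*b - 15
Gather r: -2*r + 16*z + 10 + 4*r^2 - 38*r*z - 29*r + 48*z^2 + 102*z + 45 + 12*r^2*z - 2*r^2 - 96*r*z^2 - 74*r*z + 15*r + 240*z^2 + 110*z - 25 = r^2*(12*z + 2) + r*(-96*z^2 - 112*z - 16) + 288*z^2 + 228*z + 30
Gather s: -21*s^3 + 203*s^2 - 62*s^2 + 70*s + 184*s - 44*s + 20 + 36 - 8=-21*s^3 + 141*s^2 + 210*s + 48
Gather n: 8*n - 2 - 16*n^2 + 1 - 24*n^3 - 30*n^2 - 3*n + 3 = -24*n^3 - 46*n^2 + 5*n + 2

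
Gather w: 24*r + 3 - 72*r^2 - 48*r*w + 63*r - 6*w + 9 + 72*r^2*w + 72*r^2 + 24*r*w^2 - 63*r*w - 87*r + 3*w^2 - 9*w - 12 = w^2*(24*r + 3) + w*(72*r^2 - 111*r - 15)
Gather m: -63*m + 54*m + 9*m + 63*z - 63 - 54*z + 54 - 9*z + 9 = 0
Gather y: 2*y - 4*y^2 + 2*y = -4*y^2 + 4*y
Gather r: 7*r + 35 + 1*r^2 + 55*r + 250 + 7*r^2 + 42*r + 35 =8*r^2 + 104*r + 320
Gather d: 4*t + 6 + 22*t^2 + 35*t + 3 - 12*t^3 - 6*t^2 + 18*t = -12*t^3 + 16*t^2 + 57*t + 9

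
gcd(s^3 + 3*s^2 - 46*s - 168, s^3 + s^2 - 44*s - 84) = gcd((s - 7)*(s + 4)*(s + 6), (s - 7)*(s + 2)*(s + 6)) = s^2 - s - 42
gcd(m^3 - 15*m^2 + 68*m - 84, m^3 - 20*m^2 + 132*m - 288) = m - 6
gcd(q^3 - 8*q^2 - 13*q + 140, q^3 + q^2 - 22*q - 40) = q^2 - q - 20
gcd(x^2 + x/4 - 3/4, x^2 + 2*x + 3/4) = 1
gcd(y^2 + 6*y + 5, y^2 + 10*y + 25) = y + 5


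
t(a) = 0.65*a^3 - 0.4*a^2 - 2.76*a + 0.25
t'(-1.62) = 3.65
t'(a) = 1.95*a^2 - 0.8*a - 2.76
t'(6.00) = 62.64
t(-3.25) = -17.32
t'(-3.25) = 20.44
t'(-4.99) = 49.79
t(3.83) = 20.33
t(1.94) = -1.86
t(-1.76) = 0.32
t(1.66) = -2.46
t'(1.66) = 1.29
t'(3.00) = 12.39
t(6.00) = 109.69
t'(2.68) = 9.10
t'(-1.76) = 4.69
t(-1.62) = 0.91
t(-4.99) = -76.70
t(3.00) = 5.92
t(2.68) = 2.49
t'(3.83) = 22.78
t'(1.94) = 3.03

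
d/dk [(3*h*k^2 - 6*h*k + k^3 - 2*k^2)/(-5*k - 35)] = (-3*h*k^2 - 42*h*k + 42*h - 2*k^3 - 19*k^2 + 28*k)/(5*(k^2 + 14*k + 49))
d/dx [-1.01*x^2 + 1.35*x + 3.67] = 1.35 - 2.02*x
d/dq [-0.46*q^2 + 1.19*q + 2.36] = 1.19 - 0.92*q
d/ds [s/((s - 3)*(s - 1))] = (3 - s^2)/(s^4 - 8*s^3 + 22*s^2 - 24*s + 9)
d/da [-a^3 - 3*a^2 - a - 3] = -3*a^2 - 6*a - 1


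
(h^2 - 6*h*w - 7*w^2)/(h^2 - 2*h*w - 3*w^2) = (-h + 7*w)/(-h + 3*w)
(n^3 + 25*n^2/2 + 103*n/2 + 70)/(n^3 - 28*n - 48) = (2*n^2 + 17*n + 35)/(2*(n^2 - 4*n - 12))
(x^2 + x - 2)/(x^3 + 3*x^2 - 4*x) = (x + 2)/(x*(x + 4))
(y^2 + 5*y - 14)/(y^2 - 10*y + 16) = (y + 7)/(y - 8)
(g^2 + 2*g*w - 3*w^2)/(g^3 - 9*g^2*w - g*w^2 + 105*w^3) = (g - w)/(g^2 - 12*g*w + 35*w^2)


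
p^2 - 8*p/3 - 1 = (p - 3)*(p + 1/3)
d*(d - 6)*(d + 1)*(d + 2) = d^4 - 3*d^3 - 16*d^2 - 12*d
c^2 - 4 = (c - 2)*(c + 2)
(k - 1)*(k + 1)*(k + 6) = k^3 + 6*k^2 - k - 6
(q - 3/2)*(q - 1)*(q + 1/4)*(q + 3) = q^4 + 3*q^3/4 - 47*q^2/8 + 3*q + 9/8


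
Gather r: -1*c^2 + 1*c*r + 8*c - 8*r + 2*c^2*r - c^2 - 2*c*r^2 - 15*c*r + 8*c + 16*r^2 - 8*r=-2*c^2 + 16*c + r^2*(16 - 2*c) + r*(2*c^2 - 14*c - 16)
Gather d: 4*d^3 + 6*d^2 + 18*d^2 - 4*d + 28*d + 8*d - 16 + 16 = 4*d^3 + 24*d^2 + 32*d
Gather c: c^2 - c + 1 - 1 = c^2 - c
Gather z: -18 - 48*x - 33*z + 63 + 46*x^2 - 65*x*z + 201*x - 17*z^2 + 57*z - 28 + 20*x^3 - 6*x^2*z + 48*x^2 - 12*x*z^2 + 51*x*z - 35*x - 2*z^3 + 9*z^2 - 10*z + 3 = 20*x^3 + 94*x^2 + 118*x - 2*z^3 + z^2*(-12*x - 8) + z*(-6*x^2 - 14*x + 14) + 20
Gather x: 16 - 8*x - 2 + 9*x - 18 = x - 4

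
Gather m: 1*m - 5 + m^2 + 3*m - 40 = m^2 + 4*m - 45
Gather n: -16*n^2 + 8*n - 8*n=-16*n^2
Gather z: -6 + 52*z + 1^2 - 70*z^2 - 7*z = -70*z^2 + 45*z - 5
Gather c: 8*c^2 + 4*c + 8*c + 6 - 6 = 8*c^2 + 12*c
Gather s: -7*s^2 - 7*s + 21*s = -7*s^2 + 14*s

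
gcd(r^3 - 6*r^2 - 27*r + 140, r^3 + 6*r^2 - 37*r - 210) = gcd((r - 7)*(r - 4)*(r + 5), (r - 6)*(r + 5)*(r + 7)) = r + 5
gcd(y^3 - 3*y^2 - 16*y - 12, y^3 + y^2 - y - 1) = y + 1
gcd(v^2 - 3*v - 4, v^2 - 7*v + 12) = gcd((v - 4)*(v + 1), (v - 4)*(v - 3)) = v - 4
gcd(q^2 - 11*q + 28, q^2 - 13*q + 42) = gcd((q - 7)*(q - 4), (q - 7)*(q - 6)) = q - 7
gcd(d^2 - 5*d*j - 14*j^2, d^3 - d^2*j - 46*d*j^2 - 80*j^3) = d + 2*j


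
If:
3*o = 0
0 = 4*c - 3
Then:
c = 3/4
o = 0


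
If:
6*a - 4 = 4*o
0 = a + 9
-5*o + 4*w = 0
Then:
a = -9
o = -29/2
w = -145/8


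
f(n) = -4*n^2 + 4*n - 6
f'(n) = 4 - 8*n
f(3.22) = -34.59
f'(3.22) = -21.76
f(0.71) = -5.18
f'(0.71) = -1.68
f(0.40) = -5.04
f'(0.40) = 0.80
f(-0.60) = -9.84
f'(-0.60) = 8.80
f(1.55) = -9.41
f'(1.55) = -8.40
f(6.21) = -135.42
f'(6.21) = -45.68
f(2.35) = -18.69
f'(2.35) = -14.80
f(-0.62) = -10.02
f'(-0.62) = 8.96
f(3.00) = -30.00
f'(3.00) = -20.00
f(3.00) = -30.00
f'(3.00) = -20.00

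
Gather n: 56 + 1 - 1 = 56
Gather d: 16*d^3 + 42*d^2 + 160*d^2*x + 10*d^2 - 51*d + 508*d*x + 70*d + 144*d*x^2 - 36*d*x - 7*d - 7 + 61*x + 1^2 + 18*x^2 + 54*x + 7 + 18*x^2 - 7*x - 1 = 16*d^3 + d^2*(160*x + 52) + d*(144*x^2 + 472*x + 12) + 36*x^2 + 108*x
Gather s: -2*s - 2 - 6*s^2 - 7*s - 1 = -6*s^2 - 9*s - 3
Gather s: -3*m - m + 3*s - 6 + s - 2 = -4*m + 4*s - 8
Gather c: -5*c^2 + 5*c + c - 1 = -5*c^2 + 6*c - 1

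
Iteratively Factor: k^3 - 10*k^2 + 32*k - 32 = (k - 4)*(k^2 - 6*k + 8) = (k - 4)^2*(k - 2)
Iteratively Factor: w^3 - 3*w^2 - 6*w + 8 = (w - 1)*(w^2 - 2*w - 8) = (w - 4)*(w - 1)*(w + 2)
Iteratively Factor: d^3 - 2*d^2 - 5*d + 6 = (d - 3)*(d^2 + d - 2) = (d - 3)*(d + 2)*(d - 1)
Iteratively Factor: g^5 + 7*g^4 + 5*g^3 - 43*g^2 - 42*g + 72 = (g + 3)*(g^4 + 4*g^3 - 7*g^2 - 22*g + 24) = (g - 2)*(g + 3)*(g^3 + 6*g^2 + 5*g - 12) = (g - 2)*(g + 3)^2*(g^2 + 3*g - 4) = (g - 2)*(g + 3)^2*(g + 4)*(g - 1)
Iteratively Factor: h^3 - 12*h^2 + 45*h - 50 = (h - 5)*(h^2 - 7*h + 10) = (h - 5)*(h - 2)*(h - 5)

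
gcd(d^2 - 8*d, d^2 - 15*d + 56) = d - 8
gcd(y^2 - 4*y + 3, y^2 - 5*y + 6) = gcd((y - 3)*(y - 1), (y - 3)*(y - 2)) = y - 3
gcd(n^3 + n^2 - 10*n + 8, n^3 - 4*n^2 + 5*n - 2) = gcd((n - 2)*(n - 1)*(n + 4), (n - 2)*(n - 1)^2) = n^2 - 3*n + 2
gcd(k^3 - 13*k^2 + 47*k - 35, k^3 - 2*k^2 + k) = k - 1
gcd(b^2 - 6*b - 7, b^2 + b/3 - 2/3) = b + 1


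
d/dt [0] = 0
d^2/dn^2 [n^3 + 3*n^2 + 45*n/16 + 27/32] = 6*n + 6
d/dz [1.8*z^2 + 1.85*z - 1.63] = 3.6*z + 1.85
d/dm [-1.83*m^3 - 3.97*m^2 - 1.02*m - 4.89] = -5.49*m^2 - 7.94*m - 1.02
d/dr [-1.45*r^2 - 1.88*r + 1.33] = -2.9*r - 1.88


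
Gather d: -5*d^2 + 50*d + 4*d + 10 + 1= -5*d^2 + 54*d + 11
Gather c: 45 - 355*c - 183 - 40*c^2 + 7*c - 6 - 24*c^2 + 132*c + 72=-64*c^2 - 216*c - 72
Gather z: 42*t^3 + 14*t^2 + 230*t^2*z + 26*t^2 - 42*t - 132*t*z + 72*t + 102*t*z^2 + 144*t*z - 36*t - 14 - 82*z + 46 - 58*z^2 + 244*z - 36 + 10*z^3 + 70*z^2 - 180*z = 42*t^3 + 40*t^2 - 6*t + 10*z^3 + z^2*(102*t + 12) + z*(230*t^2 + 12*t - 18) - 4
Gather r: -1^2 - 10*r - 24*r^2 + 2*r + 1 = -24*r^2 - 8*r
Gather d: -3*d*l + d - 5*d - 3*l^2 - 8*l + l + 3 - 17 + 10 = d*(-3*l - 4) - 3*l^2 - 7*l - 4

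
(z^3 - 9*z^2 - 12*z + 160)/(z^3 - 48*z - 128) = (z - 5)/(z + 4)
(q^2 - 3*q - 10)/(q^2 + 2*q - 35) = (q + 2)/(q + 7)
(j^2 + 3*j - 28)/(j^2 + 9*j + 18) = (j^2 + 3*j - 28)/(j^2 + 9*j + 18)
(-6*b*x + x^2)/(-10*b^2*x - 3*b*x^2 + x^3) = (6*b - x)/(10*b^2 + 3*b*x - x^2)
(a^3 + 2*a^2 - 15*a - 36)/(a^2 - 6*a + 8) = (a^2 + 6*a + 9)/(a - 2)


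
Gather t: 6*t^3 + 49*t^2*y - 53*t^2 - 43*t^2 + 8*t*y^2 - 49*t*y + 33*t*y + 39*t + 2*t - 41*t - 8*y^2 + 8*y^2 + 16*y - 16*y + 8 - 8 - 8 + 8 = 6*t^3 + t^2*(49*y - 96) + t*(8*y^2 - 16*y)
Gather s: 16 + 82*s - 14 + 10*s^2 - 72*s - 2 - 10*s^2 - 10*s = 0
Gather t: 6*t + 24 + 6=6*t + 30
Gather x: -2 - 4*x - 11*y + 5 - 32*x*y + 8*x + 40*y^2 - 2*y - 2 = x*(4 - 32*y) + 40*y^2 - 13*y + 1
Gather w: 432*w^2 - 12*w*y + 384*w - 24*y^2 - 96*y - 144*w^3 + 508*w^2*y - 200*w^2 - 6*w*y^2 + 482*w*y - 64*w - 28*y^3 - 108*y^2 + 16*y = -144*w^3 + w^2*(508*y + 232) + w*(-6*y^2 + 470*y + 320) - 28*y^3 - 132*y^2 - 80*y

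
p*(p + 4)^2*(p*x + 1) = p^4*x + 8*p^3*x + p^3 + 16*p^2*x + 8*p^2 + 16*p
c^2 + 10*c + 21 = (c + 3)*(c + 7)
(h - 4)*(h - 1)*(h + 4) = h^3 - h^2 - 16*h + 16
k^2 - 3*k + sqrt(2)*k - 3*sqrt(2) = (k - 3)*(k + sqrt(2))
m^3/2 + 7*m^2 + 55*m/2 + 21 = (m/2 + 1/2)*(m + 6)*(m + 7)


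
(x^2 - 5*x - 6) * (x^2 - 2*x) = x^4 - 7*x^3 + 4*x^2 + 12*x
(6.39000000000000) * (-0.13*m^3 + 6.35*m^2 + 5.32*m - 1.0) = -0.8307*m^3 + 40.5765*m^2 + 33.9948*m - 6.39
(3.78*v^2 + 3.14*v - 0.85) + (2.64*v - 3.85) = 3.78*v^2 + 5.78*v - 4.7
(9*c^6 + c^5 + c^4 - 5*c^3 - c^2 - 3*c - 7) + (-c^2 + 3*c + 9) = 9*c^6 + c^5 + c^4 - 5*c^3 - 2*c^2 + 2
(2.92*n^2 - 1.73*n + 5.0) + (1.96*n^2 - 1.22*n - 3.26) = 4.88*n^2 - 2.95*n + 1.74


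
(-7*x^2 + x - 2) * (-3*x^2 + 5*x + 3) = 21*x^4 - 38*x^3 - 10*x^2 - 7*x - 6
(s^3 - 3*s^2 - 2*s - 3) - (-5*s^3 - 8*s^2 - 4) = 6*s^3 + 5*s^2 - 2*s + 1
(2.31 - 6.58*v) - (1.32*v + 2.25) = 0.0600000000000001 - 7.9*v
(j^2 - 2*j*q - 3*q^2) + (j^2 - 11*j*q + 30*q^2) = 2*j^2 - 13*j*q + 27*q^2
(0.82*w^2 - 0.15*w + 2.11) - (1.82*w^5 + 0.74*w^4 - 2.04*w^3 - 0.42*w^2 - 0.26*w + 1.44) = -1.82*w^5 - 0.74*w^4 + 2.04*w^3 + 1.24*w^2 + 0.11*w + 0.67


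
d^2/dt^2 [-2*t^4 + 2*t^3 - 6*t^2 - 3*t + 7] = -24*t^2 + 12*t - 12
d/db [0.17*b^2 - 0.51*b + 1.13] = 0.34*b - 0.51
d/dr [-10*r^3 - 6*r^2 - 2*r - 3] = -30*r^2 - 12*r - 2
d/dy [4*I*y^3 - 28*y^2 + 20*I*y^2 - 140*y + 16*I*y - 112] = 12*I*y^2 + y*(-56 + 40*I) - 140 + 16*I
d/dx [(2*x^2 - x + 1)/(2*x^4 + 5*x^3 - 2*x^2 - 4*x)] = (-8*x^5 - 4*x^4 + 2*x^3 - 25*x^2 + 4*x + 4)/(x^2*(4*x^6 + 20*x^5 + 17*x^4 - 36*x^3 - 36*x^2 + 16*x + 16))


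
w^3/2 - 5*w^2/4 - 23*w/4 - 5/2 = (w/2 + 1)*(w - 5)*(w + 1/2)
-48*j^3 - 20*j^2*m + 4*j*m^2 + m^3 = (-4*j + m)*(2*j + m)*(6*j + m)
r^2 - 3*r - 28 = (r - 7)*(r + 4)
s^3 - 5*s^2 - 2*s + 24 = (s - 4)*(s - 3)*(s + 2)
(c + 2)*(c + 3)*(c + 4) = c^3 + 9*c^2 + 26*c + 24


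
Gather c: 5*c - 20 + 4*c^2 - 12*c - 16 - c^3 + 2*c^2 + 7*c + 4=-c^3 + 6*c^2 - 32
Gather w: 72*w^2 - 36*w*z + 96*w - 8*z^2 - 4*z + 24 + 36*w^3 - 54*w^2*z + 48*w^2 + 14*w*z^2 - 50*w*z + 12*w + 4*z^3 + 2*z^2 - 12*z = 36*w^3 + w^2*(120 - 54*z) + w*(14*z^2 - 86*z + 108) + 4*z^3 - 6*z^2 - 16*z + 24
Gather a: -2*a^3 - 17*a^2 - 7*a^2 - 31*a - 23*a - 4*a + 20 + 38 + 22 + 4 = -2*a^3 - 24*a^2 - 58*a + 84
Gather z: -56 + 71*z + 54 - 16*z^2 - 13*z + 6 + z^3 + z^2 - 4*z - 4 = z^3 - 15*z^2 + 54*z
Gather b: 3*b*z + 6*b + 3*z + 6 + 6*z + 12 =b*(3*z + 6) + 9*z + 18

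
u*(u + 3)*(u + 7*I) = u^3 + 3*u^2 + 7*I*u^2 + 21*I*u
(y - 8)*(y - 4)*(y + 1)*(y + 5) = y^4 - 6*y^3 - 35*y^2 + 132*y + 160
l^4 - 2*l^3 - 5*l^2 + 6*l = l*(l - 3)*(l - 1)*(l + 2)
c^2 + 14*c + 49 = (c + 7)^2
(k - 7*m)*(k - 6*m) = k^2 - 13*k*m + 42*m^2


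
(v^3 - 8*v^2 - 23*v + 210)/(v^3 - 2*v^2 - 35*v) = (v - 6)/v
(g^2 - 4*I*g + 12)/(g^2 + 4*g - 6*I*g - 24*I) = (g + 2*I)/(g + 4)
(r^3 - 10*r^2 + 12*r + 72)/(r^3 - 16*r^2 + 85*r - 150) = (r^2 - 4*r - 12)/(r^2 - 10*r + 25)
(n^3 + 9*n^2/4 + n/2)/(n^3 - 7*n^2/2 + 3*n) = (4*n^2 + 9*n + 2)/(2*(2*n^2 - 7*n + 6))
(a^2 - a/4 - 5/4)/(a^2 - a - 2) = (a - 5/4)/(a - 2)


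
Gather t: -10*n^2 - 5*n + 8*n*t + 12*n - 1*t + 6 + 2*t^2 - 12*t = -10*n^2 + 7*n + 2*t^2 + t*(8*n - 13) + 6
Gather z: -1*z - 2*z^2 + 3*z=-2*z^2 + 2*z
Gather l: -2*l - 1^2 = -2*l - 1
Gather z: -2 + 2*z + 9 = 2*z + 7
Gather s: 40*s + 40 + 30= 40*s + 70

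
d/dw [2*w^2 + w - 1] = 4*w + 1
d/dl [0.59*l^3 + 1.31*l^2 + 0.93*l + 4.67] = 1.77*l^2 + 2.62*l + 0.93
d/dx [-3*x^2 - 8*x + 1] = -6*x - 8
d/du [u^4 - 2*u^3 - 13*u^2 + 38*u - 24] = 4*u^3 - 6*u^2 - 26*u + 38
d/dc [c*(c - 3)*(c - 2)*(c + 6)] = 4*c^3 + 3*c^2 - 48*c + 36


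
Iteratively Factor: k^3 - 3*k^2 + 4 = (k - 2)*(k^2 - k - 2) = (k - 2)^2*(k + 1)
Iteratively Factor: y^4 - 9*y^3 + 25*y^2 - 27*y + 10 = (y - 1)*(y^3 - 8*y^2 + 17*y - 10) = (y - 5)*(y - 1)*(y^2 - 3*y + 2) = (y - 5)*(y - 2)*(y - 1)*(y - 1)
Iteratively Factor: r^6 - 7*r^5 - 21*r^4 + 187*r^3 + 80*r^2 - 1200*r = (r + 4)*(r^5 - 11*r^4 + 23*r^3 + 95*r^2 - 300*r) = (r - 5)*(r + 4)*(r^4 - 6*r^3 - 7*r^2 + 60*r) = (r - 5)*(r + 3)*(r + 4)*(r^3 - 9*r^2 + 20*r) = (r - 5)^2*(r + 3)*(r + 4)*(r^2 - 4*r) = r*(r - 5)^2*(r + 3)*(r + 4)*(r - 4)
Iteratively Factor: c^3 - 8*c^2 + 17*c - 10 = (c - 1)*(c^2 - 7*c + 10) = (c - 5)*(c - 1)*(c - 2)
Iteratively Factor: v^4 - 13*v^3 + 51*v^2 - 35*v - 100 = (v - 5)*(v^3 - 8*v^2 + 11*v + 20) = (v - 5)*(v + 1)*(v^2 - 9*v + 20) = (v - 5)^2*(v + 1)*(v - 4)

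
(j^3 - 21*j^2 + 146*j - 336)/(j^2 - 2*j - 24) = (j^2 - 15*j + 56)/(j + 4)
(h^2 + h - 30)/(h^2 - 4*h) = (h^2 + h - 30)/(h*(h - 4))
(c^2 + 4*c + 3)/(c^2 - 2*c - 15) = (c + 1)/(c - 5)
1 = 1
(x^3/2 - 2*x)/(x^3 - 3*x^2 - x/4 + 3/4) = 2*x*(x^2 - 4)/(4*x^3 - 12*x^2 - x + 3)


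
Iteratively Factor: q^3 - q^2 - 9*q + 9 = (q + 3)*(q^2 - 4*q + 3) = (q - 1)*(q + 3)*(q - 3)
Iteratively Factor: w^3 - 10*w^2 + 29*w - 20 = (w - 4)*(w^2 - 6*w + 5) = (w - 4)*(w - 1)*(w - 5)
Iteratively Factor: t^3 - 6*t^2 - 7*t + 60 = (t + 3)*(t^2 - 9*t + 20) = (t - 5)*(t + 3)*(t - 4)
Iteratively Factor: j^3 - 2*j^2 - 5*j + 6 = (j - 1)*(j^2 - j - 6) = (j - 1)*(j + 2)*(j - 3)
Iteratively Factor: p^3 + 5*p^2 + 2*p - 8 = (p + 2)*(p^2 + 3*p - 4) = (p - 1)*(p + 2)*(p + 4)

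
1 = 1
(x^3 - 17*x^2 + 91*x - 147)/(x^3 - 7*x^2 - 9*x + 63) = (x - 7)/(x + 3)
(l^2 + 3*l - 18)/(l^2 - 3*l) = (l + 6)/l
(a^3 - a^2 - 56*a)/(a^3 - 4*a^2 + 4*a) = (a^2 - a - 56)/(a^2 - 4*a + 4)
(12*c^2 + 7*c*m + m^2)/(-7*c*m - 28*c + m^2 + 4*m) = (-12*c^2 - 7*c*m - m^2)/(7*c*m + 28*c - m^2 - 4*m)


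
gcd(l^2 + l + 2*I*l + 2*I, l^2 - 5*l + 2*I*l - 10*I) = l + 2*I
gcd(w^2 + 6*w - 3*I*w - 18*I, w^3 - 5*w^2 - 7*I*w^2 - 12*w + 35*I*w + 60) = w - 3*I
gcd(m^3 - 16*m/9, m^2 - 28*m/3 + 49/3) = 1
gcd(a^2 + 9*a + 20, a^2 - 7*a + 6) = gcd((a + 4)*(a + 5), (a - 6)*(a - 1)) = 1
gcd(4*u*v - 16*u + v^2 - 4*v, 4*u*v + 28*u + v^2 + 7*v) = 4*u + v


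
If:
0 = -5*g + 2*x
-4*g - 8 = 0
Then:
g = -2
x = -5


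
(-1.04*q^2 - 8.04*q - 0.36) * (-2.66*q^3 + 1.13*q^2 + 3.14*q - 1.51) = 2.7664*q^5 + 20.2112*q^4 - 11.3932*q^3 - 24.082*q^2 + 11.01*q + 0.5436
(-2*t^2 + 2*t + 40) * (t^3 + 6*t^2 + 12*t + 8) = -2*t^5 - 10*t^4 + 28*t^3 + 248*t^2 + 496*t + 320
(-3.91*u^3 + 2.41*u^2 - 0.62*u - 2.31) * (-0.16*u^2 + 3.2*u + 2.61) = 0.6256*u^5 - 12.8976*u^4 - 2.3939*u^3 + 4.6757*u^2 - 9.0102*u - 6.0291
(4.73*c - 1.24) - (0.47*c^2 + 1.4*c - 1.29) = -0.47*c^2 + 3.33*c + 0.05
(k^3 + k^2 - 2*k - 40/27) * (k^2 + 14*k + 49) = k^5 + 15*k^4 + 61*k^3 + 527*k^2/27 - 3206*k/27 - 1960/27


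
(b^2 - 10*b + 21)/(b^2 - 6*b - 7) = (b - 3)/(b + 1)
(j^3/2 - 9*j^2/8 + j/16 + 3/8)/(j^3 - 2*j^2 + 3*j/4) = (8*j^3 - 18*j^2 + j + 6)/(4*j*(4*j^2 - 8*j + 3))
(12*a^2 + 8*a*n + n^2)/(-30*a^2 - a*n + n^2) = (-12*a^2 - 8*a*n - n^2)/(30*a^2 + a*n - n^2)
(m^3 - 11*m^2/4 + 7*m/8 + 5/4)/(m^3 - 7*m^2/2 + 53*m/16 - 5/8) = 2*(2*m + 1)/(4*m - 1)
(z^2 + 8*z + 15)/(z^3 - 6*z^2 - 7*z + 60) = (z + 5)/(z^2 - 9*z + 20)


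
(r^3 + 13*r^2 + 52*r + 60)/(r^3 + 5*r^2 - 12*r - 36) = (r + 5)/(r - 3)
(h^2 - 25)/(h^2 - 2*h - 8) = (25 - h^2)/(-h^2 + 2*h + 8)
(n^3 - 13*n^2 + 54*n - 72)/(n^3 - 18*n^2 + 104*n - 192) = (n - 3)/(n - 8)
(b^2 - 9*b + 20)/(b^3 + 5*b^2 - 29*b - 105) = (b - 4)/(b^2 + 10*b + 21)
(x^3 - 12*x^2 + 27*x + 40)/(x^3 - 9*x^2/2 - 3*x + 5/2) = 2*(x - 8)/(2*x - 1)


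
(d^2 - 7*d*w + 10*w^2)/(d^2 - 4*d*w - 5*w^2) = (d - 2*w)/(d + w)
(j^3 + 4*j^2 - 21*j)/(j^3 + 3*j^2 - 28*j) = (j - 3)/(j - 4)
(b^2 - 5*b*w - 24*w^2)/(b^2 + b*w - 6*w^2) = (-b + 8*w)/(-b + 2*w)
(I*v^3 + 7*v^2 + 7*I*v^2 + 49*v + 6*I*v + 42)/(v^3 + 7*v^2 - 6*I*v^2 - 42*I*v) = (I*v^3 + 7*v^2*(1 + I) + v*(49 + 6*I) + 42)/(v*(v^2 + v*(7 - 6*I) - 42*I))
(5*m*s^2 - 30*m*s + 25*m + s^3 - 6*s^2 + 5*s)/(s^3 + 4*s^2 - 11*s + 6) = (5*m*s - 25*m + s^2 - 5*s)/(s^2 + 5*s - 6)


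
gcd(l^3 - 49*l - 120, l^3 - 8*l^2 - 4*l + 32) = l - 8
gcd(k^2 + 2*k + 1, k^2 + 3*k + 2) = k + 1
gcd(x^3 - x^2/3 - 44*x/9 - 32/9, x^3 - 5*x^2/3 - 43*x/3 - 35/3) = x + 1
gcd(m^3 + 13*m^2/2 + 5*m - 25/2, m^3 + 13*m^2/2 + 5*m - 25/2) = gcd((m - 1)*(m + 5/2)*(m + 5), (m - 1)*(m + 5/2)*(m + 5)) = m^3 + 13*m^2/2 + 5*m - 25/2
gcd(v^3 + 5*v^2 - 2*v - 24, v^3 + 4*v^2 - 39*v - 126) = v + 3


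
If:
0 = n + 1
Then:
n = -1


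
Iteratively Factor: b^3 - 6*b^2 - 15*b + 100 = (b + 4)*(b^2 - 10*b + 25) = (b - 5)*(b + 4)*(b - 5)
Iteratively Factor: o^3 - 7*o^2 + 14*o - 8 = (o - 2)*(o^2 - 5*o + 4) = (o - 2)*(o - 1)*(o - 4)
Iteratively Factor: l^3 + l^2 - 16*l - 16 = (l + 1)*(l^2 - 16) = (l + 1)*(l + 4)*(l - 4)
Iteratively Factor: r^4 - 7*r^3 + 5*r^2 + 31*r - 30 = (r + 2)*(r^3 - 9*r^2 + 23*r - 15) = (r - 5)*(r + 2)*(r^2 - 4*r + 3) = (r - 5)*(r - 3)*(r + 2)*(r - 1)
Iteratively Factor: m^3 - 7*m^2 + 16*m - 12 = (m - 3)*(m^2 - 4*m + 4) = (m - 3)*(m - 2)*(m - 2)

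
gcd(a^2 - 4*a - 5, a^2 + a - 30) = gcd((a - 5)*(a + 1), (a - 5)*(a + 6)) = a - 5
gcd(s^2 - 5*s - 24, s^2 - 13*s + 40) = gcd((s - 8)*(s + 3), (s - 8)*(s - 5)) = s - 8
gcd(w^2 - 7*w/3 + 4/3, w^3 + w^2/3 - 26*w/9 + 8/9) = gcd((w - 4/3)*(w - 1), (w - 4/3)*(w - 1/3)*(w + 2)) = w - 4/3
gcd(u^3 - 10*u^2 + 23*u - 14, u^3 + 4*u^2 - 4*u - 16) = u - 2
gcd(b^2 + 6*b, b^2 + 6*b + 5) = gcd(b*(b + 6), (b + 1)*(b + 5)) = 1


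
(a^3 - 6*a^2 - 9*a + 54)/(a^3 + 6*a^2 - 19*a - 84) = (a^2 - 9*a + 18)/(a^2 + 3*a - 28)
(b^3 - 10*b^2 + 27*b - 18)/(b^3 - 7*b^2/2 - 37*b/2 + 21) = 2*(b - 3)/(2*b + 7)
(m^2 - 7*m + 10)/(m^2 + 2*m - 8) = (m - 5)/(m + 4)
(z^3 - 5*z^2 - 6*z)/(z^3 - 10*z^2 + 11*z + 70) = z*(z^2 - 5*z - 6)/(z^3 - 10*z^2 + 11*z + 70)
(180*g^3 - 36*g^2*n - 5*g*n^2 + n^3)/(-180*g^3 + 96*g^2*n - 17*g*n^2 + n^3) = (-6*g - n)/(6*g - n)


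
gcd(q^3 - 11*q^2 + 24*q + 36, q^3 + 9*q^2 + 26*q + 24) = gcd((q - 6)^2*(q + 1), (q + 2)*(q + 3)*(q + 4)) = 1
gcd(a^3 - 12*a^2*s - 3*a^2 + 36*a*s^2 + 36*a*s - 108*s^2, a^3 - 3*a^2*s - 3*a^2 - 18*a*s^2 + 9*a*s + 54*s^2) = -a^2 + 6*a*s + 3*a - 18*s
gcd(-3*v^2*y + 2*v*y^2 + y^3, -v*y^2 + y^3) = -v*y + y^2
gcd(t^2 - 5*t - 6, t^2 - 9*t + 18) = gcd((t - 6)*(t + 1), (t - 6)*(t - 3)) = t - 6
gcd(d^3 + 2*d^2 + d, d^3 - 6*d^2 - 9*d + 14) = 1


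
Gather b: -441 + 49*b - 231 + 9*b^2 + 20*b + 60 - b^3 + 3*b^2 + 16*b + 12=-b^3 + 12*b^2 + 85*b - 600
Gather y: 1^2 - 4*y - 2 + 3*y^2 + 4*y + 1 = 3*y^2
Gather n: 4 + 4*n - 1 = 4*n + 3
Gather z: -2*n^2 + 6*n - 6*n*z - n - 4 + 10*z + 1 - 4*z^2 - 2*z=-2*n^2 + 5*n - 4*z^2 + z*(8 - 6*n) - 3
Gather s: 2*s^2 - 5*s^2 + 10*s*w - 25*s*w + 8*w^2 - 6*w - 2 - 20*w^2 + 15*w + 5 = -3*s^2 - 15*s*w - 12*w^2 + 9*w + 3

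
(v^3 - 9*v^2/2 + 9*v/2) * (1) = v^3 - 9*v^2/2 + 9*v/2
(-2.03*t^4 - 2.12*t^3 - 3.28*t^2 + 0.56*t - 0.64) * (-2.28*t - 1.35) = 4.6284*t^5 + 7.5741*t^4 + 10.3404*t^3 + 3.1512*t^2 + 0.7032*t + 0.864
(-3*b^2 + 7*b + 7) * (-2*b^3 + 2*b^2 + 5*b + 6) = 6*b^5 - 20*b^4 - 15*b^3 + 31*b^2 + 77*b + 42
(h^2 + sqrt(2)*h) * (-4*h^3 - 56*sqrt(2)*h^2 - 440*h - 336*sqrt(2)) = -4*h^5 - 60*sqrt(2)*h^4 - 552*h^3 - 776*sqrt(2)*h^2 - 672*h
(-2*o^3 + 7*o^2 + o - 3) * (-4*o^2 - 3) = 8*o^5 - 28*o^4 + 2*o^3 - 9*o^2 - 3*o + 9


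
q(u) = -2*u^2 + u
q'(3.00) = -11.00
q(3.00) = -15.00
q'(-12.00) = 49.00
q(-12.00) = -300.00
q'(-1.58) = 7.32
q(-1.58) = -6.57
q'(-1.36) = 6.44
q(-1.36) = -5.06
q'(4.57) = -17.28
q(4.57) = -37.20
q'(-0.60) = 3.40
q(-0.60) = -1.32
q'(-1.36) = 6.44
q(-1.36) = -5.06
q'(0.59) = -1.36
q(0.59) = -0.11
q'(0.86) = -2.44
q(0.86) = -0.62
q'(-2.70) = 11.80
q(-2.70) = -17.28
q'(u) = 1 - 4*u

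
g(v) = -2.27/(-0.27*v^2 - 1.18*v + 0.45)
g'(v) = -2.27*(0.54*v + 1.18)/(-0.27*v^2 - 1.18*v + 0.45)^2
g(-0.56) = -2.21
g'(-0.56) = -1.89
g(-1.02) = -1.65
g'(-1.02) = -0.76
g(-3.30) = -1.62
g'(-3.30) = 0.69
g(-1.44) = -1.43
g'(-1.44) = -0.36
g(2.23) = 0.64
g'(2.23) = -0.44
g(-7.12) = 0.47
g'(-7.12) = 0.26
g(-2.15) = -1.31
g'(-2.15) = -0.01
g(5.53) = 0.16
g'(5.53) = -0.05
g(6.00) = 0.14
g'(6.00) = -0.04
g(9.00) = 0.07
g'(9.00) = -0.01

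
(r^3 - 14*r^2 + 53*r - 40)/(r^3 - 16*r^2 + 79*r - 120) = (r - 1)/(r - 3)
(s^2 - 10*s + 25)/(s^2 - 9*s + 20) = (s - 5)/(s - 4)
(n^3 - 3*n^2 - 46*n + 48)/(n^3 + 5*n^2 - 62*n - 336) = (n - 1)/(n + 7)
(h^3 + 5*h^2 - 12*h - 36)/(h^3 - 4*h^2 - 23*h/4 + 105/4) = 4*(h^2 + 8*h + 12)/(4*h^2 - 4*h - 35)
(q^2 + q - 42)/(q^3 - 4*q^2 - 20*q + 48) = (q + 7)/(q^2 + 2*q - 8)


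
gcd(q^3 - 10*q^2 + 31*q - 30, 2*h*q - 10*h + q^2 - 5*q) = q - 5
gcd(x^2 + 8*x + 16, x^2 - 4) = 1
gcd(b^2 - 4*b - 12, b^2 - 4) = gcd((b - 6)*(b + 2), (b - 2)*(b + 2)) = b + 2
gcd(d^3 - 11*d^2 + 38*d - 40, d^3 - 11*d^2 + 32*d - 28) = d - 2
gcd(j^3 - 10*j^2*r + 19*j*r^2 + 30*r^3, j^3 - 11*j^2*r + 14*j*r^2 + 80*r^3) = -j + 5*r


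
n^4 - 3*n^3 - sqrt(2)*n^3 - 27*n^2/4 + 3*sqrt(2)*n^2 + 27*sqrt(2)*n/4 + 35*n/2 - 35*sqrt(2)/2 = (n - 7/2)*(n - 2)*(n + 5/2)*(n - sqrt(2))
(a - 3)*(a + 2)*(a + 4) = a^3 + 3*a^2 - 10*a - 24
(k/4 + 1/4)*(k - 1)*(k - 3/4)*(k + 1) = k^4/4 + k^3/16 - 7*k^2/16 - k/16 + 3/16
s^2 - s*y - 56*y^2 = (s - 8*y)*(s + 7*y)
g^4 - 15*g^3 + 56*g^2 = g^2*(g - 8)*(g - 7)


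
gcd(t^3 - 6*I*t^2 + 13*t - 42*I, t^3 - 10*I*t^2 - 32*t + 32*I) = t - 2*I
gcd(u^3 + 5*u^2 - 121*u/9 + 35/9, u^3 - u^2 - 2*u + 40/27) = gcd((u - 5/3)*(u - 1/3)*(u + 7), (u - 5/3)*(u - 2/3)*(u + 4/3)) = u - 5/3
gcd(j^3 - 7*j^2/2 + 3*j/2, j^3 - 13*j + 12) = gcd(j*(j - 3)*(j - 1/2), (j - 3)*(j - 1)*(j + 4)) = j - 3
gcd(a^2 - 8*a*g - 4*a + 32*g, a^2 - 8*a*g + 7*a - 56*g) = a - 8*g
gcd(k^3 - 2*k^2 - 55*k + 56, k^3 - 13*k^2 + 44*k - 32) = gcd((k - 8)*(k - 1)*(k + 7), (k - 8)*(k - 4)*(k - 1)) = k^2 - 9*k + 8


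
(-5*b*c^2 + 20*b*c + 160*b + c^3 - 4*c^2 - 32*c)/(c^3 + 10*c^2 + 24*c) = (-5*b*c + 40*b + c^2 - 8*c)/(c*(c + 6))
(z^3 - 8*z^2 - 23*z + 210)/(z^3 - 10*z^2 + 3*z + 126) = (z + 5)/(z + 3)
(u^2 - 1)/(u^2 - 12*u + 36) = (u^2 - 1)/(u^2 - 12*u + 36)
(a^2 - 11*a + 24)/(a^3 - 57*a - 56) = (a - 3)/(a^2 + 8*a + 7)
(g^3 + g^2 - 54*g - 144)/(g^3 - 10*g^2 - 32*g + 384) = (g + 3)/(g - 8)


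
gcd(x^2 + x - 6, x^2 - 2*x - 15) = x + 3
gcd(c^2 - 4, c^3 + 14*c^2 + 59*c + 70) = c + 2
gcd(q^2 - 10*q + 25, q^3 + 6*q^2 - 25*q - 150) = q - 5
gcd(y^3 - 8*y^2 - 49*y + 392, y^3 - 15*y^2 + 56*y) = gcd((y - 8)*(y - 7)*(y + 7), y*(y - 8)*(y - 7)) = y^2 - 15*y + 56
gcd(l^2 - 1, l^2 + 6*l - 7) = l - 1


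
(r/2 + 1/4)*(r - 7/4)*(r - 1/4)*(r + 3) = r^4/2 + 3*r^3/4 - 81*r^2/32 - 47*r/64 + 21/64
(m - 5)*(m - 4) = m^2 - 9*m + 20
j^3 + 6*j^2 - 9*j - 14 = (j - 2)*(j + 1)*(j + 7)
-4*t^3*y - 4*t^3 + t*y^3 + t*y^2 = (-2*t + y)*(2*t + y)*(t*y + t)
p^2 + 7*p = p*(p + 7)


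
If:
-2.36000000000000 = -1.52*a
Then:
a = 1.55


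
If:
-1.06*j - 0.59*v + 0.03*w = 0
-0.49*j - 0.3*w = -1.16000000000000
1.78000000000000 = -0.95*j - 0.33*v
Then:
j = -5.60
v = 10.71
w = 13.01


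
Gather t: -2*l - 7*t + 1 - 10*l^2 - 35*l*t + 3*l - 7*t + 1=-10*l^2 + l + t*(-35*l - 14) + 2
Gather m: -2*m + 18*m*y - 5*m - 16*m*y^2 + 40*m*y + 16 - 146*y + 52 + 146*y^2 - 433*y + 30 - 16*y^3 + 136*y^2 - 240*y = m*(-16*y^2 + 58*y - 7) - 16*y^3 + 282*y^2 - 819*y + 98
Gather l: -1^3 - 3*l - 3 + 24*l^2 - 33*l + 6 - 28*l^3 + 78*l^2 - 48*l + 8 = -28*l^3 + 102*l^2 - 84*l + 10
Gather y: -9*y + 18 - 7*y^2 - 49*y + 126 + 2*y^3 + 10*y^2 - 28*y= 2*y^3 + 3*y^2 - 86*y + 144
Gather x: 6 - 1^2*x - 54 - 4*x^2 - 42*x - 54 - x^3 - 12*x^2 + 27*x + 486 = -x^3 - 16*x^2 - 16*x + 384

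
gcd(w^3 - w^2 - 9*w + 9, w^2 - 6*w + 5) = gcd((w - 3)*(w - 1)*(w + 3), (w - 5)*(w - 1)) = w - 1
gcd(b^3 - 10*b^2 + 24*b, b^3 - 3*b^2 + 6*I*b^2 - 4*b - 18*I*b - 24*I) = b - 4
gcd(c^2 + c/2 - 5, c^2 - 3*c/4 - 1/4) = 1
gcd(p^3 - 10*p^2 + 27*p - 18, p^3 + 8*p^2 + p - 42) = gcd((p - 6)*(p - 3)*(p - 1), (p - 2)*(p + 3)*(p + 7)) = 1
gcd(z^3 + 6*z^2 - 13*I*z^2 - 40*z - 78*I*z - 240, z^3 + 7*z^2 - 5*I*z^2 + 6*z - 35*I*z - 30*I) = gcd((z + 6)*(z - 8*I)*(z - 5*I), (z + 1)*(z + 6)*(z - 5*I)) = z^2 + z*(6 - 5*I) - 30*I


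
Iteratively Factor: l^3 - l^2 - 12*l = (l - 4)*(l^2 + 3*l) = l*(l - 4)*(l + 3)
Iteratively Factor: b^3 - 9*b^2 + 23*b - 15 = (b - 1)*(b^2 - 8*b + 15) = (b - 3)*(b - 1)*(b - 5)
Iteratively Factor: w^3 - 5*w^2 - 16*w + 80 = (w + 4)*(w^2 - 9*w + 20) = (w - 5)*(w + 4)*(w - 4)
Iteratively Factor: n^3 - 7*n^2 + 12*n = (n - 4)*(n^2 - 3*n) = (n - 4)*(n - 3)*(n)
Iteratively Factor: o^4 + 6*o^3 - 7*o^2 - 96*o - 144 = (o + 4)*(o^3 + 2*o^2 - 15*o - 36) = (o + 3)*(o + 4)*(o^2 - o - 12) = (o + 3)^2*(o + 4)*(o - 4)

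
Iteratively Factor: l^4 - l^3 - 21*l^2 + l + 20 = (l - 5)*(l^3 + 4*l^2 - l - 4) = (l - 5)*(l + 1)*(l^2 + 3*l - 4) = (l - 5)*(l - 1)*(l + 1)*(l + 4)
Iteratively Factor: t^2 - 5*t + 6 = (t - 3)*(t - 2)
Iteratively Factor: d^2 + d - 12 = (d + 4)*(d - 3)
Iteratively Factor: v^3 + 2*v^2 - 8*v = (v + 4)*(v^2 - 2*v) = (v - 2)*(v + 4)*(v)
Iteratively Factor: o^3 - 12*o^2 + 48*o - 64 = (o - 4)*(o^2 - 8*o + 16) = (o - 4)^2*(o - 4)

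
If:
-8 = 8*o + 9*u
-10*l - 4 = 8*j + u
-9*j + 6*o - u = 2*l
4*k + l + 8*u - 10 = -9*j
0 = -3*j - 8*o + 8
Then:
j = 296/357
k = 460/119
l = -326/357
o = 82/119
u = -536/357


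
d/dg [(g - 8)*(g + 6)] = 2*g - 2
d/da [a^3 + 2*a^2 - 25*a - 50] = 3*a^2 + 4*a - 25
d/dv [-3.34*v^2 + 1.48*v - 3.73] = 1.48 - 6.68*v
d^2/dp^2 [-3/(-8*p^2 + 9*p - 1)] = 6*(-64*p^2 + 72*p + (16*p - 9)^2 - 8)/(8*p^2 - 9*p + 1)^3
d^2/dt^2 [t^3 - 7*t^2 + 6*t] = 6*t - 14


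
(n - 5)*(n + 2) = n^2 - 3*n - 10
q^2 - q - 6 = (q - 3)*(q + 2)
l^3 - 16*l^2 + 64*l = l*(l - 8)^2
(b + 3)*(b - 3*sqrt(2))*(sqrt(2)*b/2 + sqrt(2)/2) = sqrt(2)*b^3/2 - 3*b^2 + 2*sqrt(2)*b^2 - 12*b + 3*sqrt(2)*b/2 - 9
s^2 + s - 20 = (s - 4)*(s + 5)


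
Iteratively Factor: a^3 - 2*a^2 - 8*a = (a + 2)*(a^2 - 4*a) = (a - 4)*(a + 2)*(a)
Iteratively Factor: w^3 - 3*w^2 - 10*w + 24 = (w + 3)*(w^2 - 6*w + 8) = (w - 2)*(w + 3)*(w - 4)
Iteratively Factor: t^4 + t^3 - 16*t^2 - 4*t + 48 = (t - 2)*(t^3 + 3*t^2 - 10*t - 24) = (t - 2)*(t + 2)*(t^2 + t - 12) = (t - 3)*(t - 2)*(t + 2)*(t + 4)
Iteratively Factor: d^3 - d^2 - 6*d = (d + 2)*(d^2 - 3*d) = (d - 3)*(d + 2)*(d)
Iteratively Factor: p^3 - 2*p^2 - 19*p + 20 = (p + 4)*(p^2 - 6*p + 5) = (p - 5)*(p + 4)*(p - 1)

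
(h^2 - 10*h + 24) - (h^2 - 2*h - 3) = 27 - 8*h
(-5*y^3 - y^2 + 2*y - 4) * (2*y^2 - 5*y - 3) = -10*y^5 + 23*y^4 + 24*y^3 - 15*y^2 + 14*y + 12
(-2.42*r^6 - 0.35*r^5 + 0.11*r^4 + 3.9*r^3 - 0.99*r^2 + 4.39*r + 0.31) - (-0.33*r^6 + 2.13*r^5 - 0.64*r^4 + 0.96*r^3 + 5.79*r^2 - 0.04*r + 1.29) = -2.09*r^6 - 2.48*r^5 + 0.75*r^4 + 2.94*r^3 - 6.78*r^2 + 4.43*r - 0.98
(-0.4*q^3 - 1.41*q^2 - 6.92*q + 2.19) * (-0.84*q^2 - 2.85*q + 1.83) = 0.336*q^5 + 2.3244*q^4 + 9.0993*q^3 + 15.3021*q^2 - 18.9051*q + 4.0077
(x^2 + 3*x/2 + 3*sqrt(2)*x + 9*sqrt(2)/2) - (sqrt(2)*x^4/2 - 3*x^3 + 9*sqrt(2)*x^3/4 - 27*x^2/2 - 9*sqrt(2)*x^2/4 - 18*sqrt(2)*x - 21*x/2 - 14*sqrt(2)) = -sqrt(2)*x^4/2 - 9*sqrt(2)*x^3/4 + 3*x^3 + 9*sqrt(2)*x^2/4 + 29*x^2/2 + 12*x + 21*sqrt(2)*x + 37*sqrt(2)/2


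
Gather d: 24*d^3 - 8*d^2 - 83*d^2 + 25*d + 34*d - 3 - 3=24*d^3 - 91*d^2 + 59*d - 6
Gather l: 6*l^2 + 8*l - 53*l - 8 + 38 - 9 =6*l^2 - 45*l + 21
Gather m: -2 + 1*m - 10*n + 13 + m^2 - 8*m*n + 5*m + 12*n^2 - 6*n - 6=m^2 + m*(6 - 8*n) + 12*n^2 - 16*n + 5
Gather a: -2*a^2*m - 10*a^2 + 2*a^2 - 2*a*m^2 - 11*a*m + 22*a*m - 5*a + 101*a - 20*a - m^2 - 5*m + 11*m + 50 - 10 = a^2*(-2*m - 8) + a*(-2*m^2 + 11*m + 76) - m^2 + 6*m + 40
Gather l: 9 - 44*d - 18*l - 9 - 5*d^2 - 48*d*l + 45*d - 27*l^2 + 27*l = -5*d^2 + d - 27*l^2 + l*(9 - 48*d)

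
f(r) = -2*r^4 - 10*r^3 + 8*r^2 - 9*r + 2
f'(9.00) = -8127.00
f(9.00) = -19843.00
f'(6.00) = -2721.00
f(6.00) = -4516.00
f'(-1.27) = -61.32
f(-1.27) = 41.61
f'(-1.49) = -72.98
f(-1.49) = 56.39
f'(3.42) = -625.19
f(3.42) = -608.84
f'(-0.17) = -12.55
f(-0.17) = 3.81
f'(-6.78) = 996.79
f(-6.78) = -678.76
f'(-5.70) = 406.64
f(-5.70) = 53.95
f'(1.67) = -103.21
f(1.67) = -52.85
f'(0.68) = -14.51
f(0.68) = -3.99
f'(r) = -8*r^3 - 30*r^2 + 16*r - 9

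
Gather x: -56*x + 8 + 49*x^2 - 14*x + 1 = 49*x^2 - 70*x + 9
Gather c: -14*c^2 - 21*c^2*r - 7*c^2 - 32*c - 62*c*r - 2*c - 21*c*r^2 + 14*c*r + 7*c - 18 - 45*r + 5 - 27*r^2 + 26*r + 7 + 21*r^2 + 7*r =c^2*(-21*r - 21) + c*(-21*r^2 - 48*r - 27) - 6*r^2 - 12*r - 6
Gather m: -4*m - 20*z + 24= -4*m - 20*z + 24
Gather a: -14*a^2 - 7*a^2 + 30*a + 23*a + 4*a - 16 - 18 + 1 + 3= -21*a^2 + 57*a - 30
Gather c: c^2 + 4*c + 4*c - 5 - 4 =c^2 + 8*c - 9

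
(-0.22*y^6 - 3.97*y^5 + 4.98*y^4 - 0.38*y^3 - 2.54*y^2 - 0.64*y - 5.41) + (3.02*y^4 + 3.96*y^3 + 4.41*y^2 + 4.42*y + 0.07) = -0.22*y^6 - 3.97*y^5 + 8.0*y^4 + 3.58*y^3 + 1.87*y^2 + 3.78*y - 5.34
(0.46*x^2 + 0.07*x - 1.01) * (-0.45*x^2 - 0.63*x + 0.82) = -0.207*x^4 - 0.3213*x^3 + 0.7876*x^2 + 0.6937*x - 0.8282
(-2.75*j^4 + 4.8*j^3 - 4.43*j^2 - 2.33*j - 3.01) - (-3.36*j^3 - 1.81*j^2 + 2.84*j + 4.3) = -2.75*j^4 + 8.16*j^3 - 2.62*j^2 - 5.17*j - 7.31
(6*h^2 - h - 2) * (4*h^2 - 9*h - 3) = 24*h^4 - 58*h^3 - 17*h^2 + 21*h + 6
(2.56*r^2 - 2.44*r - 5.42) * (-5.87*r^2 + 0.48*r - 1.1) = -15.0272*r^4 + 15.5516*r^3 + 27.8282*r^2 + 0.0824000000000003*r + 5.962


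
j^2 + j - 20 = (j - 4)*(j + 5)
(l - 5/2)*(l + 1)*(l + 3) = l^3 + 3*l^2/2 - 7*l - 15/2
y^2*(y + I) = y^3 + I*y^2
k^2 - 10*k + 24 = (k - 6)*(k - 4)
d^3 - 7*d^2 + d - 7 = (d - 7)*(d - I)*(d + I)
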